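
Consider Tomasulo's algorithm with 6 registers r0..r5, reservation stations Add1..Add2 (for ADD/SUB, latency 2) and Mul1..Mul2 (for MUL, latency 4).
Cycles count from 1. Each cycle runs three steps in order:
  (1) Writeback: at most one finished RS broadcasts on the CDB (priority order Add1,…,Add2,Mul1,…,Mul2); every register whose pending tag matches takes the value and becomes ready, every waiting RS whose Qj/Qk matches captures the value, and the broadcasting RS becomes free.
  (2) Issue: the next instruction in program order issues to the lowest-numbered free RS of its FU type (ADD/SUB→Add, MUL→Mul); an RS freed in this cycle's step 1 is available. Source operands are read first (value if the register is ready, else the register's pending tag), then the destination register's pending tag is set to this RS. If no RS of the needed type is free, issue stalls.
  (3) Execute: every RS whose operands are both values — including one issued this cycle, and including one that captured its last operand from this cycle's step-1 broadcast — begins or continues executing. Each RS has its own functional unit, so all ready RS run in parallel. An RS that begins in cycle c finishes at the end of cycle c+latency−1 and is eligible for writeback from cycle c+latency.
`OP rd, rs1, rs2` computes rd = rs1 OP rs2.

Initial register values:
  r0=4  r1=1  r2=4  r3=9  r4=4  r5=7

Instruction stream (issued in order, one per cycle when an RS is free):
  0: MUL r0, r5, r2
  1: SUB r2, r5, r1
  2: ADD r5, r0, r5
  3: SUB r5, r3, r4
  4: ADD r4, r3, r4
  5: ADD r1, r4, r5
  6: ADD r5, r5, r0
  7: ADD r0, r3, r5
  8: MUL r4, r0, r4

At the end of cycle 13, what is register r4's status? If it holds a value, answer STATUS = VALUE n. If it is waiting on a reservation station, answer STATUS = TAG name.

STATUS = TAG Mul1

cycle 1: issue MUL r0<-Mul1 // r0:Mul1,r1:1,r2:4,r3:9,r4:4,r5:7
cycle 2: issue SUB r2<-Add1 // r0:Mul1,r1:1,r2:Add1,r3:9,r4:4,r5:7
cycle 3: issue ADD r5<-Add2 // r0:Mul1,r1:1,r2:Add1,r3:9,r4:4,r5:Add2
cycle 4: CDB Add1=6; issue SUB r5<-Add1 // r0:Mul1,r1:1,r2:6,r3:9,r4:4,r5:Add1
cycle 5: CDB Mul1=28; stall // r0:28,r1:1,r2:6,r3:9,r4:4,r5:Add1
cycle 6: CDB Add1=5; issue ADD r4<-Add1 // r0:28,r1:1,r2:6,r3:9,r4:Add1,r5:5
cycle 7: CDB Add2=35; issue ADD r1<-Add2 // r0:28,r1:Add2,r2:6,r3:9,r4:Add1,r5:5
cycle 8: CDB Add1=13; issue ADD r5<-Add1 // r0:28,r1:Add2,r2:6,r3:9,r4:13,r5:Add1
cycle 9: stall // r0:28,r1:Add2,r2:6,r3:9,r4:13,r5:Add1
cycle 10: CDB Add1=33; issue ADD r0<-Add1 // r0:Add1,r1:Add2,r2:6,r3:9,r4:13,r5:33
cycle 11: CDB Add2=18; issue MUL r4<-Mul1 // r0:Add1,r1:18,r2:6,r3:9,r4:Mul1,r5:33
cycle 12: CDB Add1=42 // r0:42,r1:18,r2:6,r3:9,r4:Mul1,r5:33
cycle 13: - // r0:42,r1:18,r2:6,r3:9,r4:Mul1,r5:33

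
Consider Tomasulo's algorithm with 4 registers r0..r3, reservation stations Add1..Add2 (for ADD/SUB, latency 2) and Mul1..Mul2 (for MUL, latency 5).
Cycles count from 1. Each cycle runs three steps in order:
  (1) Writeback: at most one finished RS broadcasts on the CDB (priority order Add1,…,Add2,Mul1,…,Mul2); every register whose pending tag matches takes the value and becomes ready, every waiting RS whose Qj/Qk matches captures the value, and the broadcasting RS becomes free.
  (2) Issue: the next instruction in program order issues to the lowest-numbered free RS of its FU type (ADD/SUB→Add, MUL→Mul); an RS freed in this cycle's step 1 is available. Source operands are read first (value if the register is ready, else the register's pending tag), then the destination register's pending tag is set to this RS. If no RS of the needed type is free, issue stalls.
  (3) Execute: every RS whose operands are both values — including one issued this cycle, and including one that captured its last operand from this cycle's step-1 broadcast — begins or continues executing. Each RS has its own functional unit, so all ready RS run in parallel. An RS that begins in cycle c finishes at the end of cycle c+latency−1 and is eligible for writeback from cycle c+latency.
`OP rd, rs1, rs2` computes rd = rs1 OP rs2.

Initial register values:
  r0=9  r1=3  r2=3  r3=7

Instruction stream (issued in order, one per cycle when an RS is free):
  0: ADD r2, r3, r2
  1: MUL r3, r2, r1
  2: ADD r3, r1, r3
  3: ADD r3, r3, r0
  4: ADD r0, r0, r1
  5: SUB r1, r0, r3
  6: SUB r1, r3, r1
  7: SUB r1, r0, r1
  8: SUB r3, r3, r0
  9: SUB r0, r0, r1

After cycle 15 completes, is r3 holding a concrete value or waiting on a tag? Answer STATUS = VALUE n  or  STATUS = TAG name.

c1: issue ADD r2<-Add1 | r0:9,r1:3,r2:Add1,r3:7
c2: issue MUL r3<-Mul1 | r0:9,r1:3,r2:Add1,r3:Mul1
c3: CDB Add1=10; issue ADD r3<-Add1 | r0:9,r1:3,r2:10,r3:Add1
c4: issue ADD r3<-Add2 | r0:9,r1:3,r2:10,r3:Add2
c5: stall | r0:9,r1:3,r2:10,r3:Add2
c6: stall | r0:9,r1:3,r2:10,r3:Add2
c7: stall | r0:9,r1:3,r2:10,r3:Add2
c8: CDB Mul1=30; stall | r0:9,r1:3,r2:10,r3:Add2
c9: stall | r0:9,r1:3,r2:10,r3:Add2
c10: CDB Add1=33; issue ADD r0<-Add1 | r0:Add1,r1:3,r2:10,r3:Add2
c11: stall | r0:Add1,r1:3,r2:10,r3:Add2
c12: CDB Add1=12; issue SUB r1<-Add1 | r0:12,r1:Add1,r2:10,r3:Add2
c13: CDB Add2=42; issue SUB r1<-Add2 | r0:12,r1:Add2,r2:10,r3:42
c14: stall | r0:12,r1:Add2,r2:10,r3:42
c15: CDB Add1=-30; issue SUB r1<-Add1 | r0:12,r1:Add1,r2:10,r3:42

STATUS = VALUE 42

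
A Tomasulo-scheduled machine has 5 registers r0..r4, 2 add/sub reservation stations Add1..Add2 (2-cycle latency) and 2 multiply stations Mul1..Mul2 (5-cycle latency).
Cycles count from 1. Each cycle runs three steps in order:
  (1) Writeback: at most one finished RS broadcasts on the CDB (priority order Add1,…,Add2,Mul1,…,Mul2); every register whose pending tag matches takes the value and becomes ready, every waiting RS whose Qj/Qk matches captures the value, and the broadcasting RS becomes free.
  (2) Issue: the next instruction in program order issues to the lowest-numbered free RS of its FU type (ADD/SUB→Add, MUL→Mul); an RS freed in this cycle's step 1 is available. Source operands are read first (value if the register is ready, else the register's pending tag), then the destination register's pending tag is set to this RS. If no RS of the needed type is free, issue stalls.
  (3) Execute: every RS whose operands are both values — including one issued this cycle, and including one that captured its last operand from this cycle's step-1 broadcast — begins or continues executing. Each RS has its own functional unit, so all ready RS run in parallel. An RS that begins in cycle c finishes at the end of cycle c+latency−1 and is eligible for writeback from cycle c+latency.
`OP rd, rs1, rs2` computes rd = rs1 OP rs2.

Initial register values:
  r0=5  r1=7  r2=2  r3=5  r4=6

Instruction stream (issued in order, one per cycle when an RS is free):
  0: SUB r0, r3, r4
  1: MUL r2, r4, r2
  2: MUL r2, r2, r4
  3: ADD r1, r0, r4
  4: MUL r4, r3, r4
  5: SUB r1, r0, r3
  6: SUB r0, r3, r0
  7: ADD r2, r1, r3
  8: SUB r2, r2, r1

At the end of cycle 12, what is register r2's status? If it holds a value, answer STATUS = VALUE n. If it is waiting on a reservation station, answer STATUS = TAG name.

c1: issue SUB r0<-Add1 | r0:Add1,r1:7,r2:2,r3:5,r4:6
c2: issue MUL r2<-Mul1 | r0:Add1,r1:7,r2:Mul1,r3:5,r4:6
c3: CDB Add1=-1; issue MUL r2<-Mul2 | r0:-1,r1:7,r2:Mul2,r3:5,r4:6
c4: issue ADD r1<-Add1 | r0:-1,r1:Add1,r2:Mul2,r3:5,r4:6
c5: stall | r0:-1,r1:Add1,r2:Mul2,r3:5,r4:6
c6: CDB Add1=5; stall | r0:-1,r1:5,r2:Mul2,r3:5,r4:6
c7: CDB Mul1=12; issue MUL r4<-Mul1 | r0:-1,r1:5,r2:Mul2,r3:5,r4:Mul1
c8: issue SUB r1<-Add1 | r0:-1,r1:Add1,r2:Mul2,r3:5,r4:Mul1
c9: issue SUB r0<-Add2 | r0:Add2,r1:Add1,r2:Mul2,r3:5,r4:Mul1
c10: CDB Add1=-6; issue ADD r2<-Add1 | r0:Add2,r1:-6,r2:Add1,r3:5,r4:Mul1
c11: CDB Add2=6; issue SUB r2<-Add2 | r0:6,r1:-6,r2:Add2,r3:5,r4:Mul1
c12: CDB Add1=-1 | r0:6,r1:-6,r2:Add2,r3:5,r4:Mul1

STATUS = TAG Add2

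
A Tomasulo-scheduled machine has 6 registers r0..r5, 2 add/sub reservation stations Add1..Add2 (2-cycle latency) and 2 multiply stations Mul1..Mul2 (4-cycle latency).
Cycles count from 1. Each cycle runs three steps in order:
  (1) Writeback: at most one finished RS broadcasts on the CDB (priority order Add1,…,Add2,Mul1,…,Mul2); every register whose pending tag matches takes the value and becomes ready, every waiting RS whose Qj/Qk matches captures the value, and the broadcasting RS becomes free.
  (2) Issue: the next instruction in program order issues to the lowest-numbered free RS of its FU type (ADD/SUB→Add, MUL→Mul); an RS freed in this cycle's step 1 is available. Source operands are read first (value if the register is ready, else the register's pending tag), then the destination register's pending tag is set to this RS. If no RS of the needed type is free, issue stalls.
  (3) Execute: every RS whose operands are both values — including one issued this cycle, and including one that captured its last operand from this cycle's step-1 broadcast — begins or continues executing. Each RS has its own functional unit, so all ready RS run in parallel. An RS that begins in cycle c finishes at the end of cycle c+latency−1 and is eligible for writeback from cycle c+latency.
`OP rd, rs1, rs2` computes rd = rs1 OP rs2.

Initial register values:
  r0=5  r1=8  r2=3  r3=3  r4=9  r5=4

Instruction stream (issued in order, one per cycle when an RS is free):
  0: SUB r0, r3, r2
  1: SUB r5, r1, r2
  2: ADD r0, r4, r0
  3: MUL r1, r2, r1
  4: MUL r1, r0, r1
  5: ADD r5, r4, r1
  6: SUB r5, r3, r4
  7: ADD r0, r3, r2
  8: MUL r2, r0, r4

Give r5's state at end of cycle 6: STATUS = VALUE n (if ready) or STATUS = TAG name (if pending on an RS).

c1: issue SUB r0<-Add1 | r0:Add1,r1:8,r2:3,r3:3,r4:9,r5:4
c2: issue SUB r5<-Add2 | r0:Add1,r1:8,r2:3,r3:3,r4:9,r5:Add2
c3: CDB Add1=0; issue ADD r0<-Add1 | r0:Add1,r1:8,r2:3,r3:3,r4:9,r5:Add2
c4: CDB Add2=5; issue MUL r1<-Mul1 | r0:Add1,r1:Mul1,r2:3,r3:3,r4:9,r5:5
c5: CDB Add1=9; issue MUL r1<-Mul2 | r0:9,r1:Mul2,r2:3,r3:3,r4:9,r5:5
c6: issue ADD r5<-Add1 | r0:9,r1:Mul2,r2:3,r3:3,r4:9,r5:Add1

STATUS = TAG Add1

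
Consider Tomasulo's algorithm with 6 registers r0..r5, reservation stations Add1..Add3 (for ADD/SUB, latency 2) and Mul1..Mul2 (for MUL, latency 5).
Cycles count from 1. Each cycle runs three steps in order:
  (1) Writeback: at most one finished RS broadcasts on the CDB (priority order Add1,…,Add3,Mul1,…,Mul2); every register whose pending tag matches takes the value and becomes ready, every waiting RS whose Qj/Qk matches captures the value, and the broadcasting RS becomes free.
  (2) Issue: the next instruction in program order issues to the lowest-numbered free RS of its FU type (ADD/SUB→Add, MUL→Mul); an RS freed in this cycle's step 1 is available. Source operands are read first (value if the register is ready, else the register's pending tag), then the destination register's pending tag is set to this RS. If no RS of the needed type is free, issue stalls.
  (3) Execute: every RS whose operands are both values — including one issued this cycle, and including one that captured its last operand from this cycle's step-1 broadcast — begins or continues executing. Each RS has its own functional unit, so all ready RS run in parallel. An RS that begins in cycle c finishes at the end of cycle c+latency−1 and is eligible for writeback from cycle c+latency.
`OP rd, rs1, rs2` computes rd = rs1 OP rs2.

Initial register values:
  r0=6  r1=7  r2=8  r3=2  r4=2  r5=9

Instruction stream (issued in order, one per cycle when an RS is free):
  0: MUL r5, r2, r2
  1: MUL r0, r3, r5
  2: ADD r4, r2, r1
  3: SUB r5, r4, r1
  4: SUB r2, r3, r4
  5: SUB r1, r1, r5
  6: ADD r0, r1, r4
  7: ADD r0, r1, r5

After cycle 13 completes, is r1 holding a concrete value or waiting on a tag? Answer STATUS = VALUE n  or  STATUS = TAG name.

STATUS = VALUE -1

c1: issue MUL r5<-Mul1 | r0:6,r1:7,r2:8,r3:2,r4:2,r5:Mul1
c2: issue MUL r0<-Mul2 | r0:Mul2,r1:7,r2:8,r3:2,r4:2,r5:Mul1
c3: issue ADD r4<-Add1 | r0:Mul2,r1:7,r2:8,r3:2,r4:Add1,r5:Mul1
c4: issue SUB r5<-Add2 | r0:Mul2,r1:7,r2:8,r3:2,r4:Add1,r5:Add2
c5: CDB Add1=15; issue SUB r2<-Add1 | r0:Mul2,r1:7,r2:Add1,r3:2,r4:15,r5:Add2
c6: CDB Mul1=64; issue SUB r1<-Add3 | r0:Mul2,r1:Add3,r2:Add1,r3:2,r4:15,r5:Add2
c7: CDB Add1=-13; issue ADD r0<-Add1 | r0:Add1,r1:Add3,r2:-13,r3:2,r4:15,r5:Add2
c8: CDB Add2=8; issue ADD r0<-Add2 | r0:Add2,r1:Add3,r2:-13,r3:2,r4:15,r5:8
c9: - | r0:Add2,r1:Add3,r2:-13,r3:2,r4:15,r5:8
c10: CDB Add3=-1 | r0:Add2,r1:-1,r2:-13,r3:2,r4:15,r5:8
c11: CDB Mul2=128 | r0:Add2,r1:-1,r2:-13,r3:2,r4:15,r5:8
c12: CDB Add1=14 | r0:Add2,r1:-1,r2:-13,r3:2,r4:15,r5:8
c13: CDB Add2=7 | r0:7,r1:-1,r2:-13,r3:2,r4:15,r5:8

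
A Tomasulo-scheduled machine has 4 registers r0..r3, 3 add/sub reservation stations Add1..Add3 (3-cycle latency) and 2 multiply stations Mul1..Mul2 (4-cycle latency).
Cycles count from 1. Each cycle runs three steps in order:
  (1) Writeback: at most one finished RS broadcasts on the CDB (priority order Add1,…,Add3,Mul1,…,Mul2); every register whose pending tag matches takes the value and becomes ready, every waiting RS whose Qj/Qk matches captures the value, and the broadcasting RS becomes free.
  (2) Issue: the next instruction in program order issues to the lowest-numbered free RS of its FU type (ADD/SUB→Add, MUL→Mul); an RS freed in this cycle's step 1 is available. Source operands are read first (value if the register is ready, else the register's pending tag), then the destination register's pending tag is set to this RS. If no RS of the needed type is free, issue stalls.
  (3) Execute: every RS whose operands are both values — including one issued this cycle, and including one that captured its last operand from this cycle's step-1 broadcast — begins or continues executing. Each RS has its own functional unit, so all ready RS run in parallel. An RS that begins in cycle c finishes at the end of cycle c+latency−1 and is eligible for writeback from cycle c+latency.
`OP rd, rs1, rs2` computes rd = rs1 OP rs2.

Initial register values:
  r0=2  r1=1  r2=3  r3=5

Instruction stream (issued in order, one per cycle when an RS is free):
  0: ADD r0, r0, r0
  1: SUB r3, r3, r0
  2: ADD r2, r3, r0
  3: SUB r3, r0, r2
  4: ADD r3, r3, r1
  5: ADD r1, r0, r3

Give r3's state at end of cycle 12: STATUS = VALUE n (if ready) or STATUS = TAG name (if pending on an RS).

STATUS = TAG Add2

cycle 1: issue ADD r0<-Add1 // r0:Add1,r1:1,r2:3,r3:5
cycle 2: issue SUB r3<-Add2 // r0:Add1,r1:1,r2:3,r3:Add2
cycle 3: issue ADD r2<-Add3 // r0:Add1,r1:1,r2:Add3,r3:Add2
cycle 4: CDB Add1=4; issue SUB r3<-Add1 // r0:4,r1:1,r2:Add3,r3:Add1
cycle 5: stall // r0:4,r1:1,r2:Add3,r3:Add1
cycle 6: stall // r0:4,r1:1,r2:Add3,r3:Add1
cycle 7: CDB Add2=1; issue ADD r3<-Add2 // r0:4,r1:1,r2:Add3,r3:Add2
cycle 8: stall // r0:4,r1:1,r2:Add3,r3:Add2
cycle 9: stall // r0:4,r1:1,r2:Add3,r3:Add2
cycle 10: CDB Add3=5; issue ADD r1<-Add3 // r0:4,r1:Add3,r2:5,r3:Add2
cycle 11: - // r0:4,r1:Add3,r2:5,r3:Add2
cycle 12: - // r0:4,r1:Add3,r2:5,r3:Add2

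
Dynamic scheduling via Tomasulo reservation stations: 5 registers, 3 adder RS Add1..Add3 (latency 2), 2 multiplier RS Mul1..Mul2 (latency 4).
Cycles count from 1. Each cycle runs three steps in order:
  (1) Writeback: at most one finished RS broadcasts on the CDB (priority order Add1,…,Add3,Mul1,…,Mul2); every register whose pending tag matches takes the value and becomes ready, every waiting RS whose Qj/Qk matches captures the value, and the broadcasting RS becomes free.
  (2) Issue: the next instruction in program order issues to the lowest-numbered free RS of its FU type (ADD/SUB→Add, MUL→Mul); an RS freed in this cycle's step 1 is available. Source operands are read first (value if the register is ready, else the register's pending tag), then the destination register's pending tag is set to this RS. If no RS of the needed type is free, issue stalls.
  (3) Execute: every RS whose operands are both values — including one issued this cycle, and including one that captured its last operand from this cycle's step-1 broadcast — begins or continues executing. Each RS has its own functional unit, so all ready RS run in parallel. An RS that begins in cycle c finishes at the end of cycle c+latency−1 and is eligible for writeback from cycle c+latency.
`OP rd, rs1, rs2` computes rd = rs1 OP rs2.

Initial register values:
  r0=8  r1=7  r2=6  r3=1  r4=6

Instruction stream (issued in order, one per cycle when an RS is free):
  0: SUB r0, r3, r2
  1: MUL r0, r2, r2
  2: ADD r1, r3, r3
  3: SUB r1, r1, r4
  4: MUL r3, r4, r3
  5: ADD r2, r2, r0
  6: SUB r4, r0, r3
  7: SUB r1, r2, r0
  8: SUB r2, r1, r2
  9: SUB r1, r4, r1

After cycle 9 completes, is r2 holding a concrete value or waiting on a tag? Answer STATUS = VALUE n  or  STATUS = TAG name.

c1: issue SUB r0<-Add1 | r0:Add1,r1:7,r2:6,r3:1,r4:6
c2: issue MUL r0<-Mul1 | r0:Mul1,r1:7,r2:6,r3:1,r4:6
c3: CDB Add1=-5; issue ADD r1<-Add1 | r0:Mul1,r1:Add1,r2:6,r3:1,r4:6
c4: issue SUB r1<-Add2 | r0:Mul1,r1:Add2,r2:6,r3:1,r4:6
c5: CDB Add1=2; issue MUL r3<-Mul2 | r0:Mul1,r1:Add2,r2:6,r3:Mul2,r4:6
c6: CDB Mul1=36; issue ADD r2<-Add1 | r0:36,r1:Add2,r2:Add1,r3:Mul2,r4:6
c7: CDB Add2=-4; issue SUB r4<-Add2 | r0:36,r1:-4,r2:Add1,r3:Mul2,r4:Add2
c8: CDB Add1=42; issue SUB r1<-Add1 | r0:36,r1:Add1,r2:42,r3:Mul2,r4:Add2
c9: CDB Mul2=6; issue SUB r2<-Add3 | r0:36,r1:Add1,r2:Add3,r3:6,r4:Add2

STATUS = TAG Add3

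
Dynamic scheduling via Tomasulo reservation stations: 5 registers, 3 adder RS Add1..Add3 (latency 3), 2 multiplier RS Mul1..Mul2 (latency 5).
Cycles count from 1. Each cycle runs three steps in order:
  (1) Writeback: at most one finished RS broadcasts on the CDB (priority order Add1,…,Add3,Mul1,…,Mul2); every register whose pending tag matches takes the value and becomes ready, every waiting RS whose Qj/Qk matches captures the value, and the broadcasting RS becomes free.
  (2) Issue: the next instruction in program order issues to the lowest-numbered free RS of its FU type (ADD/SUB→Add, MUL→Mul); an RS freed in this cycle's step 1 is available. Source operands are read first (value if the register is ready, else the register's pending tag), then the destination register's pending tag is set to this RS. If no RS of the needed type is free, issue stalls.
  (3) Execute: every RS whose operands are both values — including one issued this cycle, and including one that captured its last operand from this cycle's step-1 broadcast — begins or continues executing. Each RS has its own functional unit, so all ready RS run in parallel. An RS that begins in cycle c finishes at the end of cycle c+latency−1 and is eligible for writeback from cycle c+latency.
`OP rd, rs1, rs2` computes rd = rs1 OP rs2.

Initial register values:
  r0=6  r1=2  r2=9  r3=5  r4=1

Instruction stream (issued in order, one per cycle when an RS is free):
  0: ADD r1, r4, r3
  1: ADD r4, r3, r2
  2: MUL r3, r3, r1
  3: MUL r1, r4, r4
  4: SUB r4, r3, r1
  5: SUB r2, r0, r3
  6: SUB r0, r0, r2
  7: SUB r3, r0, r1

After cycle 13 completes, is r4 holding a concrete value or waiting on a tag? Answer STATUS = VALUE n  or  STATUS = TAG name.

  c1: issue ADD r1<-Add1  regs: r0:6,r1:Add1,r2:9,r3:5,r4:1
  c2: issue ADD r4<-Add2  regs: r0:6,r1:Add1,r2:9,r3:5,r4:Add2
  c3: issue MUL r3<-Mul1  regs: r0:6,r1:Add1,r2:9,r3:Mul1,r4:Add2
  c4: CDB Add1=6; issue MUL r1<-Mul2  regs: r0:6,r1:Mul2,r2:9,r3:Mul1,r4:Add2
  c5: CDB Add2=14; issue SUB r4<-Add1  regs: r0:6,r1:Mul2,r2:9,r3:Mul1,r4:Add1
  c6: issue SUB r2<-Add2  regs: r0:6,r1:Mul2,r2:Add2,r3:Mul1,r4:Add1
  c7: issue SUB r0<-Add3  regs: r0:Add3,r1:Mul2,r2:Add2,r3:Mul1,r4:Add1
  c8: stall  regs: r0:Add3,r1:Mul2,r2:Add2,r3:Mul1,r4:Add1
  c9: CDB Mul1=30; stall  regs: r0:Add3,r1:Mul2,r2:Add2,r3:30,r4:Add1
  c10: CDB Mul2=196; stall  regs: r0:Add3,r1:196,r2:Add2,r3:30,r4:Add1
  c11: stall  regs: r0:Add3,r1:196,r2:Add2,r3:30,r4:Add1
  c12: CDB Add2=-24; issue SUB r3<-Add2  regs: r0:Add3,r1:196,r2:-24,r3:Add2,r4:Add1
  c13: CDB Add1=-166  regs: r0:Add3,r1:196,r2:-24,r3:Add2,r4:-166

STATUS = VALUE -166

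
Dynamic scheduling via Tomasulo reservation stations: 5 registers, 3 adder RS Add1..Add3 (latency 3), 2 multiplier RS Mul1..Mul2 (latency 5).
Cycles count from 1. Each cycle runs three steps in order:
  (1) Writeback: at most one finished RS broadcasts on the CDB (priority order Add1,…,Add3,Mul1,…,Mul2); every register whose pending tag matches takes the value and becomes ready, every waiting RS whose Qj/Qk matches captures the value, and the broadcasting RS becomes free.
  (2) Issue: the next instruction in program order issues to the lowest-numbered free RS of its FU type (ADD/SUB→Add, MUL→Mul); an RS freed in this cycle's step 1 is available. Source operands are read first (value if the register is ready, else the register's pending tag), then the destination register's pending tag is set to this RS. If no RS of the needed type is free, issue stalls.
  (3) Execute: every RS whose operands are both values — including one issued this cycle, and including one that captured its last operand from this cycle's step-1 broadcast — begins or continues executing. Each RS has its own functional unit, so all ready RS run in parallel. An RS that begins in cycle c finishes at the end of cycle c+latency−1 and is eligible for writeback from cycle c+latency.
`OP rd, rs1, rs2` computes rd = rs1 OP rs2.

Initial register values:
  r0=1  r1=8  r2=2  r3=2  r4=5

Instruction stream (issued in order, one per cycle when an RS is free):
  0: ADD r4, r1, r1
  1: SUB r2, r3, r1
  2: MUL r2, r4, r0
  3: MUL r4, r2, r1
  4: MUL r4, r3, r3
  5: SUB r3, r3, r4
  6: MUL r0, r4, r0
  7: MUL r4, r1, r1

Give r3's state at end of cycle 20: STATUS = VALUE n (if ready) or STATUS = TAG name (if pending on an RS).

cycle 1: issue ADD r4<-Add1 // r0:1,r1:8,r2:2,r3:2,r4:Add1
cycle 2: issue SUB r2<-Add2 // r0:1,r1:8,r2:Add2,r3:2,r4:Add1
cycle 3: issue MUL r2<-Mul1 // r0:1,r1:8,r2:Mul1,r3:2,r4:Add1
cycle 4: CDB Add1=16; issue MUL r4<-Mul2 // r0:1,r1:8,r2:Mul1,r3:2,r4:Mul2
cycle 5: CDB Add2=-6; stall // r0:1,r1:8,r2:Mul1,r3:2,r4:Mul2
cycle 6: stall // r0:1,r1:8,r2:Mul1,r3:2,r4:Mul2
cycle 7: stall // r0:1,r1:8,r2:Mul1,r3:2,r4:Mul2
cycle 8: stall // r0:1,r1:8,r2:Mul1,r3:2,r4:Mul2
cycle 9: CDB Mul1=16; issue MUL r4<-Mul1 // r0:1,r1:8,r2:16,r3:2,r4:Mul1
cycle 10: issue SUB r3<-Add1 // r0:1,r1:8,r2:16,r3:Add1,r4:Mul1
cycle 11: stall // r0:1,r1:8,r2:16,r3:Add1,r4:Mul1
cycle 12: stall // r0:1,r1:8,r2:16,r3:Add1,r4:Mul1
cycle 13: stall // r0:1,r1:8,r2:16,r3:Add1,r4:Mul1
cycle 14: CDB Mul1=4; issue MUL r0<-Mul1 // r0:Mul1,r1:8,r2:16,r3:Add1,r4:4
cycle 15: CDB Mul2=128; issue MUL r4<-Mul2 // r0:Mul1,r1:8,r2:16,r3:Add1,r4:Mul2
cycle 16: - // r0:Mul1,r1:8,r2:16,r3:Add1,r4:Mul2
cycle 17: CDB Add1=-2 // r0:Mul1,r1:8,r2:16,r3:-2,r4:Mul2
cycle 18: - // r0:Mul1,r1:8,r2:16,r3:-2,r4:Mul2
cycle 19: CDB Mul1=4 // r0:4,r1:8,r2:16,r3:-2,r4:Mul2
cycle 20: CDB Mul2=64 // r0:4,r1:8,r2:16,r3:-2,r4:64

STATUS = VALUE -2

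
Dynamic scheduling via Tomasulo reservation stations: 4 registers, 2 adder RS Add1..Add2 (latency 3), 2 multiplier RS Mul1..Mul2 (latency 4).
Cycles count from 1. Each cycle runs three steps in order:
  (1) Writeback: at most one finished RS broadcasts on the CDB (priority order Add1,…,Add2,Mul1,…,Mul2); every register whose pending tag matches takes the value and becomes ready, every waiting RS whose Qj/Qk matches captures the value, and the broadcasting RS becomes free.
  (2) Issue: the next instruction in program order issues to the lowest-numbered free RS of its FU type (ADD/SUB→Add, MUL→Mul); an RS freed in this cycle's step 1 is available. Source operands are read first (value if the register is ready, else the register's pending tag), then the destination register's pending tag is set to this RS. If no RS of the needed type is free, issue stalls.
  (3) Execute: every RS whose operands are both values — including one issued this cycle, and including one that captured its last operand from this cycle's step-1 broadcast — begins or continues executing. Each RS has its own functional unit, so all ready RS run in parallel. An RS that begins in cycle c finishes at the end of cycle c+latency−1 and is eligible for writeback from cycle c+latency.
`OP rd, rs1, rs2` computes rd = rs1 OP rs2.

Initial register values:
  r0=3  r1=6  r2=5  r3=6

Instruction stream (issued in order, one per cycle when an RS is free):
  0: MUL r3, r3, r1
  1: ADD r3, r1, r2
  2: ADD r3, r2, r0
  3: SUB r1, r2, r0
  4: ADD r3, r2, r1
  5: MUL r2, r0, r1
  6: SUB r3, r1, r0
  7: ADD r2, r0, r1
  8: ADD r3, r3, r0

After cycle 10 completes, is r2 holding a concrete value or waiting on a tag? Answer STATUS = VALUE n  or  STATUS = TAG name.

  c1: issue MUL r3<-Mul1  regs: r0:3,r1:6,r2:5,r3:Mul1
  c2: issue ADD r3<-Add1  regs: r0:3,r1:6,r2:5,r3:Add1
  c3: issue ADD r3<-Add2  regs: r0:3,r1:6,r2:5,r3:Add2
  c4: stall  regs: r0:3,r1:6,r2:5,r3:Add2
  c5: CDB Add1=11; issue SUB r1<-Add1  regs: r0:3,r1:Add1,r2:5,r3:Add2
  c6: CDB Add2=8; issue ADD r3<-Add2  regs: r0:3,r1:Add1,r2:5,r3:Add2
  c7: CDB Mul1=36; issue MUL r2<-Mul1  regs: r0:3,r1:Add1,r2:Mul1,r3:Add2
  c8: CDB Add1=2; issue SUB r3<-Add1  regs: r0:3,r1:2,r2:Mul1,r3:Add1
  c9: stall  regs: r0:3,r1:2,r2:Mul1,r3:Add1
  c10: stall  regs: r0:3,r1:2,r2:Mul1,r3:Add1

STATUS = TAG Mul1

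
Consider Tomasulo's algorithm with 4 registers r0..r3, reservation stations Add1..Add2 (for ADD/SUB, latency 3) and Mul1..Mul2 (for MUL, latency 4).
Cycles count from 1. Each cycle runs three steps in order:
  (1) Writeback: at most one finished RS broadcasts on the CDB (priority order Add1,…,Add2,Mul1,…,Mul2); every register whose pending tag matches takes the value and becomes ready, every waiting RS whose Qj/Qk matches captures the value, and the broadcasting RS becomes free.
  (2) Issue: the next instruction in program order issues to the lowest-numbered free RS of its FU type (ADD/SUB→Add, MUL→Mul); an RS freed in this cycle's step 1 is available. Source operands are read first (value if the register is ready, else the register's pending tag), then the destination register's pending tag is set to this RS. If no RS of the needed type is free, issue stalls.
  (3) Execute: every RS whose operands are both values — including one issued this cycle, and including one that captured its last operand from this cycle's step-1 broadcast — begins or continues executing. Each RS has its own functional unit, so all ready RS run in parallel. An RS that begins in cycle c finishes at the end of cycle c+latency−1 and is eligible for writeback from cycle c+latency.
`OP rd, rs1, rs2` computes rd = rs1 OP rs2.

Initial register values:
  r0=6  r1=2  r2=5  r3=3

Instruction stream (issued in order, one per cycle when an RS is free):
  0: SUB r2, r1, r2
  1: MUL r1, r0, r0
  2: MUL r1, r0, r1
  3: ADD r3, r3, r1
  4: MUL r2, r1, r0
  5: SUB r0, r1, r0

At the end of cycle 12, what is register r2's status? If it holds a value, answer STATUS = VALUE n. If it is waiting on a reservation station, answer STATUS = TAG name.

STATUS = TAG Mul1

cycle 1: issue SUB r2<-Add1 // r0:6,r1:2,r2:Add1,r3:3
cycle 2: issue MUL r1<-Mul1 // r0:6,r1:Mul1,r2:Add1,r3:3
cycle 3: issue MUL r1<-Mul2 // r0:6,r1:Mul2,r2:Add1,r3:3
cycle 4: CDB Add1=-3; issue ADD r3<-Add1 // r0:6,r1:Mul2,r2:-3,r3:Add1
cycle 5: stall // r0:6,r1:Mul2,r2:-3,r3:Add1
cycle 6: CDB Mul1=36; issue MUL r2<-Mul1 // r0:6,r1:Mul2,r2:Mul1,r3:Add1
cycle 7: issue SUB r0<-Add2 // r0:Add2,r1:Mul2,r2:Mul1,r3:Add1
cycle 8: - // r0:Add2,r1:Mul2,r2:Mul1,r3:Add1
cycle 9: - // r0:Add2,r1:Mul2,r2:Mul1,r3:Add1
cycle 10: CDB Mul2=216 // r0:Add2,r1:216,r2:Mul1,r3:Add1
cycle 11: - // r0:Add2,r1:216,r2:Mul1,r3:Add1
cycle 12: - // r0:Add2,r1:216,r2:Mul1,r3:Add1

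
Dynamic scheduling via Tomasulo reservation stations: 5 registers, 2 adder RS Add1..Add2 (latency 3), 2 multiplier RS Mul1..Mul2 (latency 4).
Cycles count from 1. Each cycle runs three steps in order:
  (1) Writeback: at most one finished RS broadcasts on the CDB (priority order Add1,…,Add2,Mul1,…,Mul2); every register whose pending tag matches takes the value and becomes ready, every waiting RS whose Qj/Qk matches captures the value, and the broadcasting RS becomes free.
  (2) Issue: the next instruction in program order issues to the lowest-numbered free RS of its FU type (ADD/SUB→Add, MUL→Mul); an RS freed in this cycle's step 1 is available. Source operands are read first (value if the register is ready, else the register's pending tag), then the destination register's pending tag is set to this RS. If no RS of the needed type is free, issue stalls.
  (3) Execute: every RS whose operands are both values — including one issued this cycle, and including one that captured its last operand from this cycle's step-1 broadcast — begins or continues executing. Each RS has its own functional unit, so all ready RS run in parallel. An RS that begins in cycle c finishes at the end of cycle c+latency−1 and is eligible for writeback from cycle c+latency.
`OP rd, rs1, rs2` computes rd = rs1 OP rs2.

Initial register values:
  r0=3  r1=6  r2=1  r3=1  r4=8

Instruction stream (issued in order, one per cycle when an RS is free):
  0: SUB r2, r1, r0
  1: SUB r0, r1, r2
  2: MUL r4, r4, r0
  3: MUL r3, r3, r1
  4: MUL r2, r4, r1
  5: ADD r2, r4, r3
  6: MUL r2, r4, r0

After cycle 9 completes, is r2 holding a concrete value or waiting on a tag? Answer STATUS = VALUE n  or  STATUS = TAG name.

  c1: issue SUB r2<-Add1  regs: r0:3,r1:6,r2:Add1,r3:1,r4:8
  c2: issue SUB r0<-Add2  regs: r0:Add2,r1:6,r2:Add1,r3:1,r4:8
  c3: issue MUL r4<-Mul1  regs: r0:Add2,r1:6,r2:Add1,r3:1,r4:Mul1
  c4: CDB Add1=3; issue MUL r3<-Mul2  regs: r0:Add2,r1:6,r2:3,r3:Mul2,r4:Mul1
  c5: stall  regs: r0:Add2,r1:6,r2:3,r3:Mul2,r4:Mul1
  c6: stall  regs: r0:Add2,r1:6,r2:3,r3:Mul2,r4:Mul1
  c7: CDB Add2=3; stall  regs: r0:3,r1:6,r2:3,r3:Mul2,r4:Mul1
  c8: CDB Mul2=6; issue MUL r2<-Mul2  regs: r0:3,r1:6,r2:Mul2,r3:6,r4:Mul1
  c9: issue ADD r2<-Add1  regs: r0:3,r1:6,r2:Add1,r3:6,r4:Mul1

STATUS = TAG Add1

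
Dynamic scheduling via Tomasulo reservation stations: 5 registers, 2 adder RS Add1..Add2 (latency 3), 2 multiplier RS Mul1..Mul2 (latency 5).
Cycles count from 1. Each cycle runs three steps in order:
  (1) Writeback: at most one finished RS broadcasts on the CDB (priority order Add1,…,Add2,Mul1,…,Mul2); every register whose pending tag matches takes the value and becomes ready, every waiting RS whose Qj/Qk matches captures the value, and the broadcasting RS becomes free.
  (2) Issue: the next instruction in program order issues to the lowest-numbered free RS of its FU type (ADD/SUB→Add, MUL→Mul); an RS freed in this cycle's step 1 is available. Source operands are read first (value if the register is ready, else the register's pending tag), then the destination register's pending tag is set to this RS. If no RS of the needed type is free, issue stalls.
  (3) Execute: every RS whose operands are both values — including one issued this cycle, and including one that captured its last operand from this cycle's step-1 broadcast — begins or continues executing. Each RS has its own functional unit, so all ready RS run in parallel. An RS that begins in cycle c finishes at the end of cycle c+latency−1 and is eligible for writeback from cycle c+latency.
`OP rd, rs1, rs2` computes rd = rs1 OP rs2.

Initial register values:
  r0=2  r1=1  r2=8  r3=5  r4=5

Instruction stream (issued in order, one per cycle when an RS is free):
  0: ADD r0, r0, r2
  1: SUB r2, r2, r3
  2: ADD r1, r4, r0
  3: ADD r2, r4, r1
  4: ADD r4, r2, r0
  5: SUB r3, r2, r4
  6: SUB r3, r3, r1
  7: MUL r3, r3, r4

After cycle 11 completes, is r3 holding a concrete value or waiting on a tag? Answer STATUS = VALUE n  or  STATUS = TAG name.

  c1: issue ADD r0<-Add1  regs: r0:Add1,r1:1,r2:8,r3:5,r4:5
  c2: issue SUB r2<-Add2  regs: r0:Add1,r1:1,r2:Add2,r3:5,r4:5
  c3: stall  regs: r0:Add1,r1:1,r2:Add2,r3:5,r4:5
  c4: CDB Add1=10; issue ADD r1<-Add1  regs: r0:10,r1:Add1,r2:Add2,r3:5,r4:5
  c5: CDB Add2=3; issue ADD r2<-Add2  regs: r0:10,r1:Add1,r2:Add2,r3:5,r4:5
  c6: stall  regs: r0:10,r1:Add1,r2:Add2,r3:5,r4:5
  c7: CDB Add1=15; issue ADD r4<-Add1  regs: r0:10,r1:15,r2:Add2,r3:5,r4:Add1
  c8: stall  regs: r0:10,r1:15,r2:Add2,r3:5,r4:Add1
  c9: stall  regs: r0:10,r1:15,r2:Add2,r3:5,r4:Add1
  c10: CDB Add2=20; issue SUB r3<-Add2  regs: r0:10,r1:15,r2:20,r3:Add2,r4:Add1
  c11: stall  regs: r0:10,r1:15,r2:20,r3:Add2,r4:Add1

STATUS = TAG Add2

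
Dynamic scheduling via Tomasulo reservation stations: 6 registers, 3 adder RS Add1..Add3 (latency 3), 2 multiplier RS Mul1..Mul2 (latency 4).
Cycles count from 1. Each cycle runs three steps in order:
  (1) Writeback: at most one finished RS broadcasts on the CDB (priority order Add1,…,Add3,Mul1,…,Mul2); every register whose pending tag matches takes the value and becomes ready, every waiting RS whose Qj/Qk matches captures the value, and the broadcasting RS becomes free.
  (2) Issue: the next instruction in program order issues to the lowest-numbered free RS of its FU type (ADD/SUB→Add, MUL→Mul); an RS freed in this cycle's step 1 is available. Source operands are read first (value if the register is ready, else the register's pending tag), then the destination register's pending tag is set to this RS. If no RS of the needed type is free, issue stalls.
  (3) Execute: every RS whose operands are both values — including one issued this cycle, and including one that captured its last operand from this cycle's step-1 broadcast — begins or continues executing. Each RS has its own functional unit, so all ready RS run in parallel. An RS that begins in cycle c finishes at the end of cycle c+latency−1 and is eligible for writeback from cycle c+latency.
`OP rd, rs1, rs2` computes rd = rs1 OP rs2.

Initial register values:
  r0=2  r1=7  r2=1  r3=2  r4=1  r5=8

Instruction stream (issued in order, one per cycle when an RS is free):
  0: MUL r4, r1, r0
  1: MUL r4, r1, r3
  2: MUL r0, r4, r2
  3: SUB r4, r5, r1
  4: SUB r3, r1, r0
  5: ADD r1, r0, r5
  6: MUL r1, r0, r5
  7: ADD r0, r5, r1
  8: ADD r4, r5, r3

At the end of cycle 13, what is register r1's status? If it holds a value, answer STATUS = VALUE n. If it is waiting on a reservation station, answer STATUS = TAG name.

c1: issue MUL r4<-Mul1 | r0:2,r1:7,r2:1,r3:2,r4:Mul1,r5:8
c2: issue MUL r4<-Mul2 | r0:2,r1:7,r2:1,r3:2,r4:Mul2,r5:8
c3: stall | r0:2,r1:7,r2:1,r3:2,r4:Mul2,r5:8
c4: stall | r0:2,r1:7,r2:1,r3:2,r4:Mul2,r5:8
c5: CDB Mul1=14; issue MUL r0<-Mul1 | r0:Mul1,r1:7,r2:1,r3:2,r4:Mul2,r5:8
c6: CDB Mul2=14; issue SUB r4<-Add1 | r0:Mul1,r1:7,r2:1,r3:2,r4:Add1,r5:8
c7: issue SUB r3<-Add2 | r0:Mul1,r1:7,r2:1,r3:Add2,r4:Add1,r5:8
c8: issue ADD r1<-Add3 | r0:Mul1,r1:Add3,r2:1,r3:Add2,r4:Add1,r5:8
c9: CDB Add1=1; issue MUL r1<-Mul2 | r0:Mul1,r1:Mul2,r2:1,r3:Add2,r4:1,r5:8
c10: CDB Mul1=14; issue ADD r0<-Add1 | r0:Add1,r1:Mul2,r2:1,r3:Add2,r4:1,r5:8
c11: stall | r0:Add1,r1:Mul2,r2:1,r3:Add2,r4:1,r5:8
c12: stall | r0:Add1,r1:Mul2,r2:1,r3:Add2,r4:1,r5:8
c13: CDB Add2=-7; issue ADD r4<-Add2 | r0:Add1,r1:Mul2,r2:1,r3:-7,r4:Add2,r5:8

STATUS = TAG Mul2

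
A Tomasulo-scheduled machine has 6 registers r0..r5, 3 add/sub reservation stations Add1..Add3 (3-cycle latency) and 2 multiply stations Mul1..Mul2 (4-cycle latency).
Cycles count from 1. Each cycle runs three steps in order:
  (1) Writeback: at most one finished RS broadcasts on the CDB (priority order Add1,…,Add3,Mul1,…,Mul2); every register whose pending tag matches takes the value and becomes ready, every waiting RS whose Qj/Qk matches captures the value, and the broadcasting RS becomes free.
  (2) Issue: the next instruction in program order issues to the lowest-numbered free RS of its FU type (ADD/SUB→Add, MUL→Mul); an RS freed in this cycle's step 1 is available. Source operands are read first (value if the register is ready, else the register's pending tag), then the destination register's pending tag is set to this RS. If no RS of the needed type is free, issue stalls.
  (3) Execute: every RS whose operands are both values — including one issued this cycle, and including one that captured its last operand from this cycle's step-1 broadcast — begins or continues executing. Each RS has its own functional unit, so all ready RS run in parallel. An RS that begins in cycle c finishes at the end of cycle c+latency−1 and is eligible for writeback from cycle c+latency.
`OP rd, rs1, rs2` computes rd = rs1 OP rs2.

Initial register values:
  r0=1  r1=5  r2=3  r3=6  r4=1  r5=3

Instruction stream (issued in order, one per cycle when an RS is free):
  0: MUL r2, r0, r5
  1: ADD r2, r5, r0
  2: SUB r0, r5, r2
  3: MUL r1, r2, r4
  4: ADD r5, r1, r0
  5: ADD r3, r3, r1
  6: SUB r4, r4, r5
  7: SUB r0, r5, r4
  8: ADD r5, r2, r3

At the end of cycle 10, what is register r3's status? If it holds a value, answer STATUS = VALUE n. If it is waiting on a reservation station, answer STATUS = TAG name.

STATUS = TAG Add3

  c1: issue MUL r2<-Mul1  regs: r0:1,r1:5,r2:Mul1,r3:6,r4:1,r5:3
  c2: issue ADD r2<-Add1  regs: r0:1,r1:5,r2:Add1,r3:6,r4:1,r5:3
  c3: issue SUB r0<-Add2  regs: r0:Add2,r1:5,r2:Add1,r3:6,r4:1,r5:3
  c4: issue MUL r1<-Mul2  regs: r0:Add2,r1:Mul2,r2:Add1,r3:6,r4:1,r5:3
  c5: CDB Add1=4; issue ADD r5<-Add1  regs: r0:Add2,r1:Mul2,r2:4,r3:6,r4:1,r5:Add1
  c6: CDB Mul1=3; issue ADD r3<-Add3  regs: r0:Add2,r1:Mul2,r2:4,r3:Add3,r4:1,r5:Add1
  c7: stall  regs: r0:Add2,r1:Mul2,r2:4,r3:Add3,r4:1,r5:Add1
  c8: CDB Add2=-1; issue SUB r4<-Add2  regs: r0:-1,r1:Mul2,r2:4,r3:Add3,r4:Add2,r5:Add1
  c9: CDB Mul2=4; stall  regs: r0:-1,r1:4,r2:4,r3:Add3,r4:Add2,r5:Add1
  c10: stall  regs: r0:-1,r1:4,r2:4,r3:Add3,r4:Add2,r5:Add1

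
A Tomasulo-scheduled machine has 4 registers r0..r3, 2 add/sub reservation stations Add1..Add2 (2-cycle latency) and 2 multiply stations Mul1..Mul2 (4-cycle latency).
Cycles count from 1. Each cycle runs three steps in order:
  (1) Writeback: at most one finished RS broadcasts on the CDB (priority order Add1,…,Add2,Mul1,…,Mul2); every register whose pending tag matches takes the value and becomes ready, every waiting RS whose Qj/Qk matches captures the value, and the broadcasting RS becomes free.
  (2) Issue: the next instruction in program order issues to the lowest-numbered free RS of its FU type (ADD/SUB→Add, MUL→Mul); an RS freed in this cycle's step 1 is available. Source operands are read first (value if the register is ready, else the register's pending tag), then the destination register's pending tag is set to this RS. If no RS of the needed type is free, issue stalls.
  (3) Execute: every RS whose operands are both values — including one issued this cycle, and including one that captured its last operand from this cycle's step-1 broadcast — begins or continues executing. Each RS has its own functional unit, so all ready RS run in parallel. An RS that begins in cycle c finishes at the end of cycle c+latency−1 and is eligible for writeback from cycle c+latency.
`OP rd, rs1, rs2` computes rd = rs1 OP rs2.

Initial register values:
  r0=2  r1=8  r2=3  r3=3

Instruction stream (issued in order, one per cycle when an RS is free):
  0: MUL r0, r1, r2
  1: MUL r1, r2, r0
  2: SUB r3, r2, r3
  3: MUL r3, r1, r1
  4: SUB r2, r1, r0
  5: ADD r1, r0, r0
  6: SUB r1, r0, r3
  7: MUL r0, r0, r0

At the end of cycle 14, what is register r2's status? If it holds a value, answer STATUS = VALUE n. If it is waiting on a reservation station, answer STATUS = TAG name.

cycle 1: issue MUL r0<-Mul1 // r0:Mul1,r1:8,r2:3,r3:3
cycle 2: issue MUL r1<-Mul2 // r0:Mul1,r1:Mul2,r2:3,r3:3
cycle 3: issue SUB r3<-Add1 // r0:Mul1,r1:Mul2,r2:3,r3:Add1
cycle 4: stall // r0:Mul1,r1:Mul2,r2:3,r3:Add1
cycle 5: CDB Add1=0; stall // r0:Mul1,r1:Mul2,r2:3,r3:0
cycle 6: CDB Mul1=24; issue MUL r3<-Mul1 // r0:24,r1:Mul2,r2:3,r3:Mul1
cycle 7: issue SUB r2<-Add1 // r0:24,r1:Mul2,r2:Add1,r3:Mul1
cycle 8: issue ADD r1<-Add2 // r0:24,r1:Add2,r2:Add1,r3:Mul1
cycle 9: stall // r0:24,r1:Add2,r2:Add1,r3:Mul1
cycle 10: CDB Add2=48; issue SUB r1<-Add2 // r0:24,r1:Add2,r2:Add1,r3:Mul1
cycle 11: CDB Mul2=72; issue MUL r0<-Mul2 // r0:Mul2,r1:Add2,r2:Add1,r3:Mul1
cycle 12: - // r0:Mul2,r1:Add2,r2:Add1,r3:Mul1
cycle 13: CDB Add1=48 // r0:Mul2,r1:Add2,r2:48,r3:Mul1
cycle 14: - // r0:Mul2,r1:Add2,r2:48,r3:Mul1

STATUS = VALUE 48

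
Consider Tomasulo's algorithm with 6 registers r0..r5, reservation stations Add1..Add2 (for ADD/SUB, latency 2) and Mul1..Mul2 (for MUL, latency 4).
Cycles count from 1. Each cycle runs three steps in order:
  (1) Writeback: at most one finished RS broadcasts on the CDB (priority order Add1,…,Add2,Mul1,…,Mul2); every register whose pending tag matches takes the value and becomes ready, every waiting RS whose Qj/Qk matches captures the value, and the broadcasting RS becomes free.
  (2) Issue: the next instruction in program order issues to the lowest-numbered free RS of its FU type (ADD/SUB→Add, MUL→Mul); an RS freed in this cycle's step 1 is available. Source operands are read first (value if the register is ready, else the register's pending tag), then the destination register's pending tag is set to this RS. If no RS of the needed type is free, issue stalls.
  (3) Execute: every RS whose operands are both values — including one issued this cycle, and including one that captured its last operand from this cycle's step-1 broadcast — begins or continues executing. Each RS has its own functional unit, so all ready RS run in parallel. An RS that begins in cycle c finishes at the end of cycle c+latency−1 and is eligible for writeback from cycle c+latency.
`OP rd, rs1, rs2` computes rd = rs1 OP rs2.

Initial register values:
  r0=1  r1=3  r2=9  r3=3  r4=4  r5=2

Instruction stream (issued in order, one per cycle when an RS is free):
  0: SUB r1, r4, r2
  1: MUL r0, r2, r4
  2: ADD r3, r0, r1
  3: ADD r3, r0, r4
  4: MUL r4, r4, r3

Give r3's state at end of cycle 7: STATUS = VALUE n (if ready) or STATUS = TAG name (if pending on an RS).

STATUS = TAG Add2

c1: issue SUB r1<-Add1 | r0:1,r1:Add1,r2:9,r3:3,r4:4,r5:2
c2: issue MUL r0<-Mul1 | r0:Mul1,r1:Add1,r2:9,r3:3,r4:4,r5:2
c3: CDB Add1=-5; issue ADD r3<-Add1 | r0:Mul1,r1:-5,r2:9,r3:Add1,r4:4,r5:2
c4: issue ADD r3<-Add2 | r0:Mul1,r1:-5,r2:9,r3:Add2,r4:4,r5:2
c5: issue MUL r4<-Mul2 | r0:Mul1,r1:-5,r2:9,r3:Add2,r4:Mul2,r5:2
c6: CDB Mul1=36 | r0:36,r1:-5,r2:9,r3:Add2,r4:Mul2,r5:2
c7: - | r0:36,r1:-5,r2:9,r3:Add2,r4:Mul2,r5:2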